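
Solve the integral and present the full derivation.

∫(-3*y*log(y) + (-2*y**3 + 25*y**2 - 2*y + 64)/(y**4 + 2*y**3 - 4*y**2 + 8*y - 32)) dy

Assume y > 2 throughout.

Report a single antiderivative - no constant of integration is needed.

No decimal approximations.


Step 1. Rewrite: now ∫(-3*y*log(y)) dy + ∫((-2*y**3 + 25*y**2 - 2*y + 64)/(y**4 + 2*y**3 - 4*y**2 + 8*y - 32)) dy.
Step 2. Integrate ∫(-3*y*log(y)) dy by parts with u = log(y), dv = (-3*y) dy, so v = -3*y**2/2 [assuming y > 0]: now -3*y**2*log(y)/2 + ∫(3*y/2) dy + ∫((-2*y**3 + 25*y**2 - 2*y + 64)/(y**4 + 2*y**3 - 4*y**2 + 8*y - 32)) dy.
Step 3. Evaluate the standard form: now -3*y**2*log(y)/2 + 3*y**2/4 + ∫((-2*y**3 + 25*y**2 - 2*y + 64)/(y**4 + 2*y**3 - 4*y**2 + 8*y - 32)) dy.
Step 4. Decompose ∫((-2*y**3 + 25*y**2 - 2*y + 64)/(y**4 + 2*y**3 - 4*y**2 + 8*y - 32)) dy by partial fractions, (-2*y**3 + 25*y**2 - 2*y + 64)/(y**4 + 2*y**3 - 4*y**2 + 8*y - 32) = 3/(y**2 + 4) - 5/(y + 4) + 3/(y - 2): now -3*y**2*log(y)/2 + 3*y**2/4 + ∫(3/(y - 2)) dy + ∫(-5/(y + 4)) dy + ∫(3/(y**2 + 4)) dy.
Step 5. Evaluate the standard form [assuming y > 2]: now -3*y**2*log(y)/2 + 3*y**2/4 + 3*log(y - 2) + ∫(-5/(y + 4)) dy + ∫(3/(y**2 + 4)) dy.
Step 6. Evaluate the standard form [assuming y > -4]: now -3*y**2*log(y)/2 + 3*y**2/4 + 3*log(y - 2) - 5*log(y + 4) + ∫(3/(y**2 + 4)) dy.
Step 7. Evaluate the standard form: now -3*y**2*log(y)/2 + 3*y**2/4 + 3*log(y - 2) - 5*log(y + 4) + 3*atan(y/2)/2.
Answer: -3*y**2*log(y)/2 + 3*y**2/4 + 3*log(y - 2) - 5*log(y + 4) + 3*atan(y/2)/2.


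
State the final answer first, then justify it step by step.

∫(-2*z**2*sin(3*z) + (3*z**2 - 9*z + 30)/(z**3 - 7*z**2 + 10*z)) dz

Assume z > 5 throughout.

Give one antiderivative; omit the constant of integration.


The answer is 2*z**2*cos(3*z)/3 - 4*z*sin(3*z)/9 + 3*log(z) + 4*log(z - 5) - 4*log(z - 2) - 4*cos(3*z)/27.
Step 1. Rewrite: now ∫(-2*z**2*sin(3*z)) dz + ∫((3*z**2 - 9*z + 30)/(z**3 - 7*z**2 + 10*z)) dz.
Step 2. Decompose ∫((3*z**2 - 9*z + 30)/(z**3 - 7*z**2 + 10*z)) dz by partial fractions, (3*z**2 - 9*z + 30)/(z**3 - 7*z**2 + 10*z) = -4/(z - 2) + 4/(z - 5) + 3/z: now ∫(3/z) dz + ∫(-2*z**2*sin(3*z)) dz + ∫(4/(z - 5)) dz + ∫(-4/(z - 2)) dz.
Step 3. Evaluate the standard form [assuming z > 5]: now 4*log(z - 5) + ∫(3/z) dz + ∫(-2*z**2*sin(3*z)) dz + ∫(-4/(z - 2)) dz.
Step 4. Evaluate the standard form [assuming z > 0]: now 3*log(z) + 4*log(z - 5) + ∫(-2*z**2*sin(3*z)) dz + ∫(-4/(z - 2)) dz.
Step 5. Evaluate the standard form [assuming z > 2]: now 3*log(z) + 4*log(z - 5) - 4*log(z - 2) + ∫(-2*z**2*sin(3*z)) dz.
Step 6. Integrate ∫(-2*z**2*sin(3*z)) dz by parts with u = z**2, dv = (-2*sin(3*z)) dz, so v = 2*cos(3*z)/3: now 2*z**2*cos(3*z)/3 + 3*log(z) + 4*log(z - 5) - 4*log(z - 2) + ∫(-4*z*cos(3*z)/3) dz.
Step 7. Integrate ∫(-4*z*cos(3*z)/3) dz by parts with u = z, dv = (-4*cos(3*z)/3) dz, so v = -4*sin(3*z)/9: now 2*z**2*cos(3*z)/3 - 4*z*sin(3*z)/9 + 3*log(z) + 4*log(z - 5) - 4*log(z - 2) + ∫(4*sin(3*z)/9) dz.
Step 8. Evaluate the standard form: now 2*z**2*cos(3*z)/3 - 4*z*sin(3*z)/9 + 3*log(z) + 4*log(z - 5) - 4*log(z - 2) - 4*cos(3*z)/27.
Answer: 2*z**2*cos(3*z)/3 - 4*z*sin(3*z)/9 + 3*log(z) + 4*log(z - 5) - 4*log(z - 2) - 4*cos(3*z)/27.


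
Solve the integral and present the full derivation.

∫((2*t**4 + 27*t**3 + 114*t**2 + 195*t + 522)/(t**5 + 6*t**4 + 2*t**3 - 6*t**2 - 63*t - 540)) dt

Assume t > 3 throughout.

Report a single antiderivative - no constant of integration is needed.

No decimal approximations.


Step 1. Decompose ∫((2*t**4 + 27*t**3 + 114*t**2 + 195*t + 522)/(t**5 + 6*t**4 + 2*t**3 - 6*t**2 - 63*t - 540)) dt by partial fractions, (2*t**4 + 27*t**3 + 114*t**2 + 195*t + 522)/(t**5 + 6*t**4 + 2*t**3 - 6*t**2 - 63*t - 540) = 3/(t**2 + 9) + 1/(t + 5) - 2/(t + 4) + 3/(t - 3): now ∫(3/(t - 3)) dt + ∫(-2/(t + 4)) dt + ∫(1/(t + 5)) dt + ∫(3/(t**2 + 9)) dt.
Step 2. Evaluate the standard form [assuming t > -4]: now -2*log(t + 4) + ∫(3/(t - 3)) dt + ∫(1/(t + 5)) dt + ∫(3/(t**2 + 9)) dt.
Step 3. Evaluate the standard form [assuming t > 3]: now 3*log(t - 3) - 2*log(t + 4) + ∫(1/(t + 5)) dt + ∫(3/(t**2 + 9)) dt.
Step 4. Evaluate the standard form [assuming t > -5]: now 3*log(t - 3) - 2*log(t + 4) + log(t + 5) + ∫(3/(t**2 + 9)) dt.
Step 5. Evaluate the standard form: now 3*log(t - 3) - 2*log(t + 4) + log(t + 5) + atan(t/3).
Answer: 3*log(t - 3) - 2*log(t + 4) + log(t + 5) + atan(t/3).


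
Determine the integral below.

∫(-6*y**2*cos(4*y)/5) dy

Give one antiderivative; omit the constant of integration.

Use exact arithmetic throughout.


Answer: -3*y**2*sin(4*y)/10 - 3*y*cos(4*y)/20 + 3*sin(4*y)/80.


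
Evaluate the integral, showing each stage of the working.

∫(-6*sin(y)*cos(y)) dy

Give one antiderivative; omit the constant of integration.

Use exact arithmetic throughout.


Step 1. Substitute u = sin(y), turning ∫(-6*sin(y)*cos(y)) dy into ∫(-6*u) du: now ∫(-6*u) du.
Step 2. Evaluate the standard form: now -3*u**2.
Step 3. Substitute back u = sin(y): now -3*sin(y)**2.
Answer: -3*sin(y)**2.


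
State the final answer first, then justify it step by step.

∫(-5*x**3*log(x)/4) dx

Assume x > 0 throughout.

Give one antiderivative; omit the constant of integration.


The answer is -5*x**4*log(x)/16 + 5*x**4/64.
Step 1. Integrate ∫(-5*x**3*log(x)/4) dx by parts with u = log(x), dv = (-5*x**3/4) dx, so v = -5*x**4/16 [assuming x > 0]: now -5*x**4*log(x)/16 + ∫(5*x**3/16) dx.
Step 2. Evaluate the standard form: now -5*x**4*log(x)/16 + 5*x**4/64.
Answer: -5*x**4*log(x)/16 + 5*x**4/64.


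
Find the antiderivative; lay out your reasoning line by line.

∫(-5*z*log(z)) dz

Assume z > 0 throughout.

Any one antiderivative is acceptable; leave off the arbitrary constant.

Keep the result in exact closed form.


Step 1. Integrate ∫(-5*z*log(z)) dz by parts with u = log(z), dv = (-5*z) dz, so v = -5*z**2/2 [assuming z > 0]: now -5*z**2*log(z)/2 + ∫(5*z/2) dz.
Step 2. Evaluate the standard form: now -5*z**2*log(z)/2 + 5*z**2/4.
Answer: -5*z**2*log(z)/2 + 5*z**2/4.


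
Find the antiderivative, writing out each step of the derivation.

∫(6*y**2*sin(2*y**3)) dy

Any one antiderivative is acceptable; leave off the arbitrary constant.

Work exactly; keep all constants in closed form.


Step 1. Substitute u = y**3, turning ∫(6*y**2*sin(2*y**3)) dy into ∫(2*sin(2*u)) du: now ∫(2*sin(2*u)) du.
Step 2. Evaluate the standard form: now -cos(2*u).
Step 3. Substitute back u = y**3: now -cos(2*y**3).
Answer: -cos(2*y**3).


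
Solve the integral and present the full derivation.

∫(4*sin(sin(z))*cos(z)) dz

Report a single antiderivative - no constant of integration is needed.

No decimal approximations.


Step 1. Substitute u = sin(z), turning ∫(4*sin(sin(z))*cos(z)) dz into ∫(4*sin(u)) du: now ∫(4*sin(u)) du.
Step 2. Evaluate the standard form: now -4*cos(u).
Step 3. Substitute back u = sin(z): now -4*cos(sin(z)).
Answer: -4*cos(sin(z)).


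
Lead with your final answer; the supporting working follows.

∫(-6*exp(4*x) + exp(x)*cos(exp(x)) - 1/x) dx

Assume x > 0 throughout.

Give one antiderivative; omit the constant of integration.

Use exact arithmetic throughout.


The answer is -3*exp(4*x)/2 - log(x) + sin(exp(x)).
Step 1. Rewrite: now ∫(-1/x) dx + ∫(exp(x)*cos(exp(x))) dx + ∫(-6*exp(4*x)) dx.
Step 2. Evaluate the standard form: now -3*exp(4*x)/2 + ∫(-1/x) dx + ∫(exp(x)*cos(exp(x))) dx.
Step 3. Substitute u = exp(x), turning ∫(exp(x)*cos(exp(x))) dx into ∫(cos(u)) du: now -3*exp(4*x)/2 + ∫(-1/x) dx + ∫(cos(u)) du.
Step 4. Evaluate the standard form: now -3*exp(4*x)/2 + sin(u) + ∫(-1/x) dx.
Step 5. Substitute back u = exp(x): now -3*exp(4*x)/2 + sin(exp(x)) + ∫(-1/x) dx.
Step 6. Evaluate the standard form [assuming x > 0]: now -3*exp(4*x)/2 - log(x) + sin(exp(x)).
Answer: -3*exp(4*x)/2 - log(x) + sin(exp(x)).


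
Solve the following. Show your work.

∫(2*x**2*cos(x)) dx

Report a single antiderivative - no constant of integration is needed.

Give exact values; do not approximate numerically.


Step 1. Integrate ∫(2*x**2*cos(x)) dx by parts with u = x**2, dv = (2*cos(x)) dx, so v = 2*sin(x): now 2*x**2*sin(x) + ∫(-4*x*sin(x)) dx.
Step 2. Integrate ∫(-4*x*sin(x)) dx by parts with u = x, dv = (-4*sin(x)) dx, so v = 4*cos(x): now 2*x**2*sin(x) + 4*x*cos(x) + ∫(-4*cos(x)) dx.
Step 3. Evaluate the standard form: now 2*x**2*sin(x) + 4*x*cos(x) - 4*sin(x).
Answer: 2*x**2*sin(x) + 4*x*cos(x) - 4*sin(x).


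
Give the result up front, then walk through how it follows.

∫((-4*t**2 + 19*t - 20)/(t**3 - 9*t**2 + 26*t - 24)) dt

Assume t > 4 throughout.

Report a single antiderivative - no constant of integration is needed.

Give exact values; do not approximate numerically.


The answer is -4*log(t - 4) - log(t - 3) + log(t - 2).
Step 1. Decompose ∫((-4*t**2 + 19*t - 20)/(t**3 - 9*t**2 + 26*t - 24)) dt by partial fractions, (-4*t**2 + 19*t - 20)/(t**3 - 9*t**2 + 26*t - 24) = 1/(t - 2) - 1/(t - 3) - 4/(t - 4): now ∫(-4/(t - 4)) dt + ∫(-1/(t - 3)) dt + ∫(1/(t - 2)) dt.
Step 2. Evaluate the standard form [assuming t > 3]: now -log(t - 3) + ∫(-4/(t - 4)) dt + ∫(1/(t - 2)) dt.
Step 3. Evaluate the standard form [assuming t > 2]: now -log(t - 3) + log(t - 2) + ∫(-4/(t - 4)) dt.
Step 4. Evaluate the standard form [assuming t > 4]: now -4*log(t - 4) - log(t - 3) + log(t - 2).
Answer: -4*log(t - 4) - log(t - 3) + log(t - 2).


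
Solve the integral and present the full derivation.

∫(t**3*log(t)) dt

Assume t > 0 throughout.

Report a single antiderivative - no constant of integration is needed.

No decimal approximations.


Step 1. Integrate ∫(t**3*log(t)) dt by parts with u = log(t), dv = (t**3) dt, so v = t**4/4 [assuming t > 0]: now t**4*log(t)/4 + ∫(-t**3/4) dt.
Step 2. Evaluate the standard form: now t**4*log(t)/4 - t**4/16.
Answer: t**4*log(t)/4 - t**4/16.


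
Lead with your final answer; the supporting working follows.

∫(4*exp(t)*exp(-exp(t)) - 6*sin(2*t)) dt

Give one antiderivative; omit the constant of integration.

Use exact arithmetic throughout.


The answer is 3*cos(2*t) - 4*exp(-exp(t)).
Step 1. Rewrite: now ∫(4*exp(t)*exp(-exp(t))) dt + ∫(-6*sin(2*t)) dt.
Step 2. Evaluate the standard form: now 3*cos(2*t) + ∫(4*exp(t)*exp(-exp(t))) dt.
Step 3. Substitute u = exp(t), turning ∫(4*exp(t)*exp(-exp(t))) dt into ∫(4*exp(-u)) du: now 3*cos(2*t) + ∫(4*exp(-u)) du.
Step 4. Evaluate the standard form: now 3*cos(2*t) - 4*exp(-u).
Step 5. Substitute back u = exp(t): now 3*cos(2*t) - 4*exp(-exp(t)).
Answer: 3*cos(2*t) - 4*exp(-exp(t)).


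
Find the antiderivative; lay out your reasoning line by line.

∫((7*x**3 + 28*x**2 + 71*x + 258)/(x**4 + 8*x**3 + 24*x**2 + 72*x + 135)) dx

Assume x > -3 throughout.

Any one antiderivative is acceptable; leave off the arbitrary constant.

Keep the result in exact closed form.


Step 1. Decompose ∫((7*x**3 + 28*x**2 + 71*x + 258)/(x**4 + 8*x**3 + 24*x**2 + 72*x + 135)) dx by partial fractions, (7*x**3 + 28*x**2 + 71*x + 258)/(x**4 + 8*x**3 + 24*x**2 + 72*x + 135) = 1/(x**2 + 9) + 4/(x + 5) + 3/(x + 3): now ∫(3/(x + 3)) dx + ∫(4/(x + 5)) dx + ∫(1/(x**2 + 9)) dx.
Step 2. Evaluate the standard form [assuming x > -5]: now 4*log(x + 5) + ∫(3/(x + 3)) dx + ∫(1/(x**2 + 9)) dx.
Step 3. Evaluate the standard form [assuming x > -3]: now 3*log(x + 3) + 4*log(x + 5) + ∫(1/(x**2 + 9)) dx.
Step 4. Evaluate the standard form: now 3*log(x + 3) + 4*log(x + 5) + atan(x/3)/3.
Answer: 3*log(x + 3) + 4*log(x + 5) + atan(x/3)/3.


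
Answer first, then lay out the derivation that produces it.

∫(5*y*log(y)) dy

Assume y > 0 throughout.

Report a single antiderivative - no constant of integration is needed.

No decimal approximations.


The answer is 5*y**2*log(y)/2 - 5*y**2/4.
Step 1. Integrate ∫(5*y*log(y)) dy by parts with u = log(y), dv = (5*y) dy, so v = 5*y**2/2 [assuming y > 0]: now 5*y**2*log(y)/2 + ∫(-5*y/2) dy.
Step 2. Evaluate the standard form: now 5*y**2*log(y)/2 - 5*y**2/4.
Answer: 5*y**2*log(y)/2 - 5*y**2/4.


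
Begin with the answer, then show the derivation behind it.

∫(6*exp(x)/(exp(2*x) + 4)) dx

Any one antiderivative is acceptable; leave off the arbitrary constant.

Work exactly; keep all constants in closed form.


The answer is 3*atan(exp(x)/2).
Step 1. Substitute u = exp(x), turning ∫(6*exp(x)/(exp(2*x) + 4)) dx into ∫(6/(u**2 + 4)) du: now ∫(6/(u**2 + 4)) du.
Step 2. Evaluate the standard form: now 3*atan(u/2).
Step 3. Substitute back u = exp(x): now 3*atan(exp(x)/2).
Answer: 3*atan(exp(x)/2).


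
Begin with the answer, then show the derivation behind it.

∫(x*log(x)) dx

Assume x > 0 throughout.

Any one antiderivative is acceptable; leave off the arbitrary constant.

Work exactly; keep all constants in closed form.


The answer is x**2*log(x)/2 - x**2/4.
Step 1. Integrate ∫(x*log(x)) dx by parts with u = log(x), dv = (x) dx, so v = x**2/2 [assuming x > 0]: now x**2*log(x)/2 + ∫(-x/2) dx.
Step 2. Evaluate the standard form: now x**2*log(x)/2 - x**2/4.
Answer: x**2*log(x)/2 - x**2/4.


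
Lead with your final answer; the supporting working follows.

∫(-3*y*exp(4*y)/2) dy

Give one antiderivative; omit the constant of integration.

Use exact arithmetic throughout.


The answer is -3*y*exp(4*y)/8 + 3*exp(4*y)/32.
Step 1. Integrate ∫(-3*y*exp(4*y)/2) dy by parts with u = y, dv = (-3*exp(4*y)/2) dy, so v = -3*exp(4*y)/8: now -3*y*exp(4*y)/8 + ∫(3*exp(4*y)/8) dy.
Step 2. Evaluate the standard form: now -3*y*exp(4*y)/8 + 3*exp(4*y)/32.
Answer: -3*y*exp(4*y)/8 + 3*exp(4*y)/32.


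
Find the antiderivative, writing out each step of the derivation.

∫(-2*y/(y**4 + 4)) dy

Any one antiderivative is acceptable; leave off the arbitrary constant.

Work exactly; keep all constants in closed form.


Step 1. Substitute u = y**2, turning ∫(-2*y/(y**4 + 4)) dy into ∫(-1/(u**2 + 4)) du: now ∫(-1/(u**2 + 4)) du.
Step 2. Evaluate the standard form: now -atan(u/2)/2.
Step 3. Substitute back u = y**2: now -atan(y**2/2)/2.
Answer: -atan(y**2/2)/2.


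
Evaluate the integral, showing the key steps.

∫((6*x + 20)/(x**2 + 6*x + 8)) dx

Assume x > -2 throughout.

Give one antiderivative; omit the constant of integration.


Step 1. Decompose ∫((6*x + 20)/(x**2 + 6*x + 8)) dx by partial fractions, (6*x + 20)/(x**2 + 6*x + 8) = 2/(x + 4) + 4/(x + 2): now ∫(4/(x + 2)) dx + ∫(2/(x + 4)) dx.
Step 2. Evaluate the standard form [assuming x > -2]: now 4*log(x + 2) + ∫(2/(x + 4)) dx.
Step 3. Evaluate the standard form [assuming x > -4]: now 4*log(x + 2) + 2*log(x + 4).
Answer: 4*log(x + 2) + 2*log(x + 4).


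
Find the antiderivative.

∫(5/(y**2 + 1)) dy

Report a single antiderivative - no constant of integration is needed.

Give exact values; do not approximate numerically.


Answer: 5*atan(y).


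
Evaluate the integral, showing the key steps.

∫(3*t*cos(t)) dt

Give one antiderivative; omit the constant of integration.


Step 1. Integrate ∫(3*t*cos(t)) dt by parts with u = t, dv = (3*cos(t)) dt, so v = 3*sin(t): now 3*t*sin(t) + ∫(-3*sin(t)) dt.
Step 2. Evaluate the standard form: now 3*t*sin(t) + 3*cos(t).
Answer: 3*t*sin(t) + 3*cos(t).


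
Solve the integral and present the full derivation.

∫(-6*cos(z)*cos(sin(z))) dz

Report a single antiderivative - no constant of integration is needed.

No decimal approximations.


Step 1. Substitute u = sin(z), turning ∫(-6*cos(z)*cos(sin(z))) dz into ∫(-6*cos(u)) du: now ∫(-6*cos(u)) du.
Step 2. Evaluate the standard form: now -6*sin(u).
Step 3. Substitute back u = sin(z): now -6*sin(sin(z)).
Answer: -6*sin(sin(z)).


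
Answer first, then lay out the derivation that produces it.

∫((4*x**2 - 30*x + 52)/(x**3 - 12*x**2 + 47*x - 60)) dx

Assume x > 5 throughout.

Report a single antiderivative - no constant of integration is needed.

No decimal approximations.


The answer is log(x - 5) + 4*log(x - 4) - log(x - 3).
Step 1. Decompose ∫((4*x**2 - 30*x + 52)/(x**3 - 12*x**2 + 47*x - 60)) dx by partial fractions, (4*x**2 - 30*x + 52)/(x**3 - 12*x**2 + 47*x - 60) = -1/(x - 3) + 4/(x - 4) + 1/(x - 5): now ∫(1/(x - 5)) dx + ∫(4/(x - 4)) dx + ∫(-1/(x - 3)) dx.
Step 2. Evaluate the standard form [assuming x > 4]: now 4*log(x - 4) + ∫(1/(x - 5)) dx + ∫(-1/(x - 3)) dx.
Step 3. Evaluate the standard form [assuming x > 3]: now 4*log(x - 4) - log(x - 3) + ∫(1/(x - 5)) dx.
Step 4. Evaluate the standard form [assuming x > 5]: now log(x - 5) + 4*log(x - 4) - log(x - 3).
Answer: log(x - 5) + 4*log(x - 4) - log(x - 3).


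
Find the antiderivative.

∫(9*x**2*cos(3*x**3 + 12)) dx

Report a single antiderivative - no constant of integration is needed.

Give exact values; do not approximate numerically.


Answer: sin(3*x**3 + 12).


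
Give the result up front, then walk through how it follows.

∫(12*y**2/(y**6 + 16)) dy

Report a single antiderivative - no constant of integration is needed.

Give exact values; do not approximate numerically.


The answer is atan(y**3/4).
Step 1. Substitute u = y**3, turning ∫(12*y**2/(y**6 + 16)) dy into ∫(4/(u**2 + 16)) du: now ∫(4/(u**2 + 16)) du.
Step 2. Evaluate the standard form: now atan(u/4).
Step 3. Substitute back u = y**3: now atan(y**3/4).
Answer: atan(y**3/4).


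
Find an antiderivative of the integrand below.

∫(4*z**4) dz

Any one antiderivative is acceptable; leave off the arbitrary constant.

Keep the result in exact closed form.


Answer: 4*z**5/5.


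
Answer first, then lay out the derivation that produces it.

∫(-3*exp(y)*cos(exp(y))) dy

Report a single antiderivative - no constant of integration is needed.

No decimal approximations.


The answer is -3*sin(exp(y)).
Step 1. Substitute u = exp(y), turning ∫(-3*exp(y)*cos(exp(y))) dy into ∫(-3*cos(u)) du: now ∫(-3*cos(u)) du.
Step 2. Evaluate the standard form: now -3*sin(u).
Step 3. Substitute back u = exp(y): now -3*sin(exp(y)).
Answer: -3*sin(exp(y)).


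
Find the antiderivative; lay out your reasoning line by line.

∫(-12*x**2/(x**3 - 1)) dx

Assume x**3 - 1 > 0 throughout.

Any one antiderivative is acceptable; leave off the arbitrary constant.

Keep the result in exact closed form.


Step 1. Substitute u = x**3 - 1, turning ∫(-12*x**2/(x**3 - 1)) dx into ∫(-4/u) du: now ∫(-4/u) du.
Step 2. Evaluate the standard form [assuming u > 0]: now -4*log(u).
Step 3. Substitute back u = x**3 - 1: now -4*log(x**3 - 1).
Answer: -4*log(x**3 - 1).


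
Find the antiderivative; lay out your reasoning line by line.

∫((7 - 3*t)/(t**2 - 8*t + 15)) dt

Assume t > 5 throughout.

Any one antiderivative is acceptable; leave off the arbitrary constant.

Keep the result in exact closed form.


Step 1. Decompose ∫((7 - 3*t)/(t**2 - 8*t + 15)) dt by partial fractions, (7 - 3*t)/(t**2 - 8*t + 15) = 1/(t - 3) - 4/(t - 5): now ∫(-4/(t - 5)) dt + ∫(1/(t - 3)) dt.
Step 2. Evaluate the standard form [assuming t > 5]: now -4*log(t - 5) + ∫(1/(t - 3)) dt.
Step 3. Evaluate the standard form [assuming t > 3]: now -4*log(t - 5) + log(t - 3).
Answer: -4*log(t - 5) + log(t - 3).


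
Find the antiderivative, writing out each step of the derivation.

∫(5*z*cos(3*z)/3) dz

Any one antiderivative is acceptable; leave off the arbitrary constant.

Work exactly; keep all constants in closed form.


Step 1. Integrate ∫(5*z*cos(3*z)/3) dz by parts with u = z, dv = (5*cos(3*z)/3) dz, so v = 5*sin(3*z)/9: now 5*z*sin(3*z)/9 + ∫(-5*sin(3*z)/9) dz.
Step 2. Evaluate the standard form: now 5*z*sin(3*z)/9 + 5*cos(3*z)/27.
Answer: 5*z*sin(3*z)/9 + 5*cos(3*z)/27.


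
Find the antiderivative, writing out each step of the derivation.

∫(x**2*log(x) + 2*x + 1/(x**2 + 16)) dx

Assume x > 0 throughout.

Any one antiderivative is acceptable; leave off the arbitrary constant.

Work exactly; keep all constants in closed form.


Step 1. Rewrite: now ∫(2*x) dx + ∫(x**2*log(x)) dx + ∫(1/(x**2 + 16)) dx.
Step 2. Integrate ∫(x**2*log(x)) dx by parts with u = log(x), dv = (x**2) dx, so v = x**3/3 [assuming x > 0]: now x**3*log(x)/3 + ∫(2*x) dx + ∫(-x**2/3) dx + ∫(1/(x**2 + 16)) dx.
Step 3. Evaluate the standard form: now x**3*log(x)/3 - x**3/9 + ∫(2*x) dx + ∫(1/(x**2 + 16)) dx.
Step 4. Evaluate the standard form: now x**3*log(x)/3 - x**3/9 + x**2 + ∫(1/(x**2 + 16)) dx.
Step 5. Evaluate the standard form: now x**3*log(x)/3 - x**3/9 + x**2 + atan(x/4)/4.
Answer: x**3*log(x)/3 - x**3/9 + x**2 + atan(x/4)/4.


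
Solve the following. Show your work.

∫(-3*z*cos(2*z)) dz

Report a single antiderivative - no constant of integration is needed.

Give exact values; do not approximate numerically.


Step 1. Integrate ∫(-3*z*cos(2*z)) dz by parts with u = z, dv = (-3*cos(2*z)) dz, so v = -3*sin(2*z)/2: now -3*z*sin(2*z)/2 + ∫(3*sin(2*z)/2) dz.
Step 2. Evaluate the standard form: now -3*z*sin(2*z)/2 - 3*cos(2*z)/4.
Answer: -3*z*sin(2*z)/2 - 3*cos(2*z)/4.


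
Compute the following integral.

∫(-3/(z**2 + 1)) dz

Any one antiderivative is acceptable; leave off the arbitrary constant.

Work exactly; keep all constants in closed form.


Answer: -3*atan(z).


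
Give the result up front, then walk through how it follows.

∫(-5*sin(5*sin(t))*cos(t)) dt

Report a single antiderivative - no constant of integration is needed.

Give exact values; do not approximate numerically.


The answer is cos(5*sin(t)).
Step 1. Substitute u = sin(t), turning ∫(-5*sin(5*sin(t))*cos(t)) dt into ∫(-5*sin(5*u)) du: now ∫(-5*sin(5*u)) du.
Step 2. Evaluate the standard form: now cos(5*u).
Step 3. Substitute back u = sin(t): now cos(5*sin(t)).
Answer: cos(5*sin(t)).


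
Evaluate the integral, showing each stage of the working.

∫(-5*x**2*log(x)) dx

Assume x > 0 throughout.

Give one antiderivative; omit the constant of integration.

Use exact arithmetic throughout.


Step 1. Integrate ∫(-5*x**2*log(x)) dx by parts with u = log(x), dv = (-5*x**2) dx, so v = -5*x**3/3 [assuming x > 0]: now -5*x**3*log(x)/3 + ∫(5*x**2/3) dx.
Step 2. Evaluate the standard form: now -5*x**3*log(x)/3 + 5*x**3/9.
Answer: -5*x**3*log(x)/3 + 5*x**3/9.


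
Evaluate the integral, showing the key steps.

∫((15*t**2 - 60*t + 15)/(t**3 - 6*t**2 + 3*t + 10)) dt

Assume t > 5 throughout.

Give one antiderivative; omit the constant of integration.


Step 1. Decompose ∫((15*t**2 - 60*t + 15)/(t**3 - 6*t**2 + 3*t + 10)) dt by partial fractions, (15*t**2 - 60*t + 15)/(t**3 - 6*t**2 + 3*t + 10) = 5/(t + 1) + 5/(t - 2) + 5/(t - 5): now ∫(5/(t - 5)) dt + ∫(5/(t - 2)) dt + ∫(5/(t + 1)) dt.
Step 2. Evaluate the standard form [assuming t > -1]: now 5*log(t + 1) + ∫(5/(t - 5)) dt + ∫(5/(t - 2)) dt.
Step 3. Evaluate the standard form [assuming t > 5]: now 5*log(t - 5) + 5*log(t + 1) + ∫(5/(t - 2)) dt.
Step 4. Evaluate the standard form [assuming t > 2]: now 5*log(t - 5) + 5*log(t - 2) + 5*log(t + 1).
Answer: 5*log(t - 5) + 5*log(t - 2) + 5*log(t + 1).


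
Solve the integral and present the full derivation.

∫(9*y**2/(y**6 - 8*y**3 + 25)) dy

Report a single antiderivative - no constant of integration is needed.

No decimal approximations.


Step 1. Substitute u = y**3 - 4, turning ∫(9*y**2/(y**6 - 8*y**3 + 25)) dy into ∫(3/(u**2 + 9)) du: now ∫(3/(u**2 + 9)) du.
Step 2. Evaluate the standard form: now atan(u/3).
Step 3. Substitute back u = y**3 - 4: now atan(y**3/3 - 4/3).
Answer: atan(y**3/3 - 4/3).


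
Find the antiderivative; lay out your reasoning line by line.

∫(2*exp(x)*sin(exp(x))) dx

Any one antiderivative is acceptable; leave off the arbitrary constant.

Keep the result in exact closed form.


Step 1. Substitute u = exp(x), turning ∫(2*exp(x)*sin(exp(x))) dx into ∫(2*sin(u)) du: now ∫(2*sin(u)) du.
Step 2. Evaluate the standard form: now -2*cos(u).
Step 3. Substitute back u = exp(x): now -2*cos(exp(x)).
Answer: -2*cos(exp(x)).


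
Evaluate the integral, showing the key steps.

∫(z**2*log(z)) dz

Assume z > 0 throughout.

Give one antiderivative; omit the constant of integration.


Step 1. Integrate ∫(z**2*log(z)) dz by parts with u = log(z), dv = (z**2) dz, so v = z**3/3 [assuming z > 0]: now z**3*log(z)/3 + ∫(-z**2/3) dz.
Step 2. Evaluate the standard form: now z**3*log(z)/3 - z**3/9.
Answer: z**3*log(z)/3 - z**3/9.


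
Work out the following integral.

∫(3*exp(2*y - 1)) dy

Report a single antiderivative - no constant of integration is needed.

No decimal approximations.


Answer: 3*exp(2*y - 1)/2.


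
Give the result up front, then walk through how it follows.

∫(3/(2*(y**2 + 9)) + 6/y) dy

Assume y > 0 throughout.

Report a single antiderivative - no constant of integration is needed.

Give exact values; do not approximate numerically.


The answer is 6*log(y) + atan(y/3)/2.
Step 1. Rewrite: now ∫(6/y) dy + ∫(3/(2*(y**2 + 9))) dy.
Step 2. Evaluate the standard form [assuming y > 0]: now 6*log(y) + ∫(3/(2*(y**2 + 9))) dy.
Step 3. Evaluate the standard form: now 6*log(y) + atan(y/3)/2.
Answer: 6*log(y) + atan(y/3)/2.


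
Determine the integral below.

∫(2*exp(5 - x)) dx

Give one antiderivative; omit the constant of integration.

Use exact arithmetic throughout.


Answer: -2*exp(5 - x).


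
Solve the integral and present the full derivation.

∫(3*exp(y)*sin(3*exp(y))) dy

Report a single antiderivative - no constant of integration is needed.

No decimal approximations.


Step 1. Substitute u = exp(y), turning ∫(3*exp(y)*sin(3*exp(y))) dy into ∫(3*sin(3*u)) du: now ∫(3*sin(3*u)) du.
Step 2. Evaluate the standard form: now -cos(3*u).
Step 3. Substitute back u = exp(y): now -cos(3*exp(y)).
Answer: -cos(3*exp(y)).


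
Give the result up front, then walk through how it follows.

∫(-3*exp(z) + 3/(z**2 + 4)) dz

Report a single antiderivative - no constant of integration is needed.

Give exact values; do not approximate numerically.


The answer is -3*exp(z) + 3*atan(z/2)/2.
Step 1. Rewrite: now ∫(3/(z**2 + 4)) dz + ∫(-3*exp(z)) dz.
Step 2. Evaluate the standard form: now -3*exp(z) + ∫(3/(z**2 + 4)) dz.
Step 3. Evaluate the standard form: now -3*exp(z) + 3*atan(z/2)/2.
Answer: -3*exp(z) + 3*atan(z/2)/2.


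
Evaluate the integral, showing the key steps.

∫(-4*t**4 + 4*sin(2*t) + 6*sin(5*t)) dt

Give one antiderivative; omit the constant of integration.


Step 1. Rewrite: now ∫(-4*t**4) dt + ∫(4*sin(2*t)) dt + ∫(6*sin(5*t)) dt.
Step 2. Evaluate the standard form: now -4*t**5/5 + ∫(4*sin(2*t)) dt + ∫(6*sin(5*t)) dt.
Step 3. Evaluate the standard form: now -4*t**5/5 - 2*cos(2*t) + ∫(6*sin(5*t)) dt.
Step 4. Evaluate the standard form: now -4*t**5/5 - 2*cos(2*t) - 6*cos(5*t)/5.
Answer: -4*t**5/5 - 2*cos(2*t) - 6*cos(5*t)/5.


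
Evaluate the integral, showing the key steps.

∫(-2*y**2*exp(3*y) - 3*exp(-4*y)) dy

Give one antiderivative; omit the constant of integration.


Step 1. Rewrite: now ∫(-2*y**2*exp(3*y)) dy + ∫(-3*exp(-4*y)) dy.
Step 2. Integrate ∫(-2*y**2*exp(3*y)) dy by parts with u = y**2, dv = (-2*exp(3*y)) dy, so v = -2*exp(3*y)/3: now -2*y**2*exp(3*y)/3 + ∫(4*y*exp(3*y)/3) dy + ∫(-3*exp(-4*y)) dy.
Step 3. Integrate ∫(4*y*exp(3*y)/3) dy by parts with u = y, dv = (4*exp(3*y)/3) dy, so v = 4*exp(3*y)/9: now -2*y**2*exp(3*y)/3 + 4*y*exp(3*y)/9 + ∫(-3*exp(-4*y)) dy + ∫(-4*exp(3*y)/9) dy.
Step 4. Evaluate the standard form: now -2*y**2*exp(3*y)/3 + 4*y*exp(3*y)/9 - 4*exp(3*y)/27 + ∫(-3*exp(-4*y)) dy.
Step 5. Evaluate the standard form: now -2*y**2*exp(3*y)/3 + 4*y*exp(3*y)/9 - 4*exp(3*y)/27 + 3*exp(-4*y)/4.
Answer: -2*y**2*exp(3*y)/3 + 4*y*exp(3*y)/9 - 4*exp(3*y)/27 + 3*exp(-4*y)/4.


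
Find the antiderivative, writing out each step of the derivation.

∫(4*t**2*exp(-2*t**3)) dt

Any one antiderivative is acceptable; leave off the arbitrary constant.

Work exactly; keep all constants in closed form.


Step 1. Substitute u = t**3, turning ∫(4*t**2*exp(-2*t**3)) dt into ∫(4*exp(-2*u)/3) du: now ∫(4*exp(-2*u)/3) du.
Step 2. Evaluate the standard form: now -2*exp(-2*u)/3.
Step 3. Substitute back u = t**3: now -2*exp(-2*t**3)/3.
Answer: -2*exp(-2*t**3)/3.


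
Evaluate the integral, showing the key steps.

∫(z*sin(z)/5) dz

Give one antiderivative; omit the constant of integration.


Step 1. Integrate ∫(z*sin(z)/5) dz by parts with u = z, dv = (sin(z)/5) dz, so v = -cos(z)/5: now -z*cos(z)/5 + ∫(cos(z)/5) dz.
Step 2. Evaluate the standard form: now -z*cos(z)/5 + sin(z)/5.
Answer: -z*cos(z)/5 + sin(z)/5.


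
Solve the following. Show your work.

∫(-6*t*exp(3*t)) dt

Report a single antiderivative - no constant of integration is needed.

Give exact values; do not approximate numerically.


Step 1. Integrate ∫(-6*t*exp(3*t)) dt by parts with u = t, dv = (-6*exp(3*t)) dt, so v = -2*exp(3*t): now -2*t*exp(3*t) + ∫(2*exp(3*t)) dt.
Step 2. Evaluate the standard form: now -2*t*exp(3*t) + 2*exp(3*t)/3.
Answer: -2*t*exp(3*t) + 2*exp(3*t)/3.


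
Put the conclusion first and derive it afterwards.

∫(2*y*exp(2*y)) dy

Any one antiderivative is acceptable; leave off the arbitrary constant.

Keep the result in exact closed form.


The answer is y*exp(2*y) - exp(2*y)/2.
Step 1. Integrate ∫(2*y*exp(2*y)) dy by parts with u = y, dv = (2*exp(2*y)) dy, so v = exp(2*y): now y*exp(2*y) + ∫(-exp(2*y)) dy.
Step 2. Evaluate the standard form: now y*exp(2*y) - exp(2*y)/2.
Answer: y*exp(2*y) - exp(2*y)/2.


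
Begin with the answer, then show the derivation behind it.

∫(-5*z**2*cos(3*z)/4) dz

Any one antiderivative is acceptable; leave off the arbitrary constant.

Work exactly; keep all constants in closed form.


The answer is -5*z**2*sin(3*z)/12 - 5*z*cos(3*z)/18 + 5*sin(3*z)/54.
Step 1. Integrate ∫(-5*z**2*cos(3*z)/4) dz by parts with u = z**2, dv = (-5*cos(3*z)/4) dz, so v = -5*sin(3*z)/12: now -5*z**2*sin(3*z)/12 + ∫(5*z*sin(3*z)/6) dz.
Step 2. Integrate ∫(5*z*sin(3*z)/6) dz by parts with u = z, dv = (5*sin(3*z)/6) dz, so v = -5*cos(3*z)/18: now -5*z**2*sin(3*z)/12 - 5*z*cos(3*z)/18 + ∫(5*cos(3*z)/18) dz.
Step 3. Evaluate the standard form: now -5*z**2*sin(3*z)/12 - 5*z*cos(3*z)/18 + 5*sin(3*z)/54.
Answer: -5*z**2*sin(3*z)/12 - 5*z*cos(3*z)/18 + 5*sin(3*z)/54.


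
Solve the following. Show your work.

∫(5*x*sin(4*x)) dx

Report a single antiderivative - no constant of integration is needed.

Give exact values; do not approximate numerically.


Step 1. Integrate ∫(5*x*sin(4*x)) dx by parts with u = x, dv = (5*sin(4*x)) dx, so v = -5*cos(4*x)/4: now -5*x*cos(4*x)/4 + ∫(5*cos(4*x)/4) dx.
Step 2. Evaluate the standard form: now -5*x*cos(4*x)/4 + 5*sin(4*x)/16.
Answer: -5*x*cos(4*x)/4 + 5*sin(4*x)/16.


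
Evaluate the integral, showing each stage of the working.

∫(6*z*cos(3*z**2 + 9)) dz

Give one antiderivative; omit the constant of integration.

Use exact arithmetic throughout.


Step 1. Substitute u = z**2 + 3, turning ∫(6*z*cos(3*z**2 + 9)) dz into ∫(3*cos(3*u)) du: now ∫(3*cos(3*u)) du.
Step 2. Evaluate the standard form: now sin(3*u).
Step 3. Substitute back u = z**2 + 3: now sin(3*z**2 + 9).
Answer: sin(3*z**2 + 9).


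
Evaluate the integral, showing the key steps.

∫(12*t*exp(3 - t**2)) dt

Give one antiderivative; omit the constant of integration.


Step 1. Substitute u = t**2 - 3, turning ∫(12*t*exp(3 - t**2)) dt into ∫(6*exp(-u)) du: now ∫(6*exp(-u)) du.
Step 2. Evaluate the standard form: now -6*exp(-u).
Step 3. Substitute back u = t**2 - 3: now -6*exp(3 - t**2).
Answer: -6*exp(3 - t**2).


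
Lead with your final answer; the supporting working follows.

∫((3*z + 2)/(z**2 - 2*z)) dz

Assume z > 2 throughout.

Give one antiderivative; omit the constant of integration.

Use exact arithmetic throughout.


The answer is -log(z) + 4*log(z - 2).
Step 1. Decompose ∫((3*z + 2)/(z**2 - 2*z)) dz by partial fractions, (3*z + 2)/(z**2 - 2*z) = 4/(z - 2) - 1/z: now ∫(-1/z) dz + ∫(4/(z - 2)) dz.
Step 2. Evaluate the standard form [assuming z > 2]: now 4*log(z - 2) + ∫(-1/z) dz.
Step 3. Evaluate the standard form [assuming z > 0]: now -log(z) + 4*log(z - 2).
Answer: -log(z) + 4*log(z - 2).


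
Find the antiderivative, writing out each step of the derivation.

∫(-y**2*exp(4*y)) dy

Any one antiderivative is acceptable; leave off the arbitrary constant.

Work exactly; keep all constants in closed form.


Step 1. Integrate ∫(-y**2*exp(4*y)) dy by parts with u = y**2, dv = (-exp(4*y)) dy, so v = -exp(4*y)/4: now -y**2*exp(4*y)/4 + ∫(y*exp(4*y)/2) dy.
Step 2. Integrate ∫(y*exp(4*y)/2) dy by parts with u = y, dv = (exp(4*y)/2) dy, so v = exp(4*y)/8: now -y**2*exp(4*y)/4 + y*exp(4*y)/8 + ∫(-exp(4*y)/8) dy.
Step 3. Evaluate the standard form: now -y**2*exp(4*y)/4 + y*exp(4*y)/8 - exp(4*y)/32.
Answer: -y**2*exp(4*y)/4 + y*exp(4*y)/8 - exp(4*y)/32.


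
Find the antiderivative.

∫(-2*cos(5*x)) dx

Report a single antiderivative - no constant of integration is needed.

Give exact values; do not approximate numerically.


Answer: -2*sin(5*x)/5.


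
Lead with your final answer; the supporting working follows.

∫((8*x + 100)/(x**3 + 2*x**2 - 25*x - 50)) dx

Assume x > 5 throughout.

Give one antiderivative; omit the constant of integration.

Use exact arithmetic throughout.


The answer is 2*log(x - 5) - 4*log(x + 2) + 2*log(x + 5).
Step 1. Decompose ∫((8*x + 100)/(x**3 + 2*x**2 - 25*x - 50)) dx by partial fractions, (8*x + 100)/(x**3 + 2*x**2 - 25*x - 50) = 2/(x + 5) - 4/(x + 2) + 2/(x - 5): now ∫(2/(x - 5)) dx + ∫(-4/(x + 2)) dx + ∫(2/(x + 5)) dx.
Step 2. Evaluate the standard form [assuming x > 5]: now 2*log(x - 5) + ∫(-4/(x + 2)) dx + ∫(2/(x + 5)) dx.
Step 3. Evaluate the standard form [assuming x > -5]: now 2*log(x - 5) + 2*log(x + 5) + ∫(-4/(x + 2)) dx.
Step 4. Evaluate the standard form [assuming x > -2]: now 2*log(x - 5) - 4*log(x + 2) + 2*log(x + 5).
Answer: 2*log(x - 5) - 4*log(x + 2) + 2*log(x + 5).


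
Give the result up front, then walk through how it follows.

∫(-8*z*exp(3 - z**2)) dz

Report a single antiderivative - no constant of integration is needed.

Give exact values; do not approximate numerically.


The answer is 4*exp(3 - z**2).
Step 1. Substitute u = z**2 - 3, turning ∫(-8*z*exp(3 - z**2)) dz into ∫(-4*exp(-u)) du: now ∫(-4*exp(-u)) du.
Step 2. Evaluate the standard form: now 4*exp(-u).
Step 3. Substitute back u = z**2 - 3: now 4*exp(3 - z**2).
Answer: 4*exp(3 - z**2).


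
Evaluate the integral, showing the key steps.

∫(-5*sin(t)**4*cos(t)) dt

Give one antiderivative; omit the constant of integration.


Step 1. Substitute u = sin(t), turning ∫(-5*sin(t)**4*cos(t)) dt into ∫(-5*u**4) du: now ∫(-5*u**4) du.
Step 2. Evaluate the standard form: now -u**5.
Step 3. Substitute back u = sin(t): now -sin(t)**5.
Answer: -sin(t)**5.


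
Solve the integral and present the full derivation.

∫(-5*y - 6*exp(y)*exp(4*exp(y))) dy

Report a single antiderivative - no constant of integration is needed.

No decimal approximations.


Step 1. Rewrite: now ∫(-5*y) dy + ∫(-6*exp(y)*exp(4*exp(y))) dy.
Step 2. Substitute u = exp(y), turning ∫(-6*exp(y)*exp(4*exp(y))) dy into ∫(-6*exp(4*u)) du: now ∫(-5*y) dy + ∫(-6*exp(4*u)) du.
Step 3. Evaluate the standard form: now -3*exp(4*u)/2 + ∫(-5*y) dy.
Step 4. Substitute back u = exp(y): now -3*exp(4*exp(y))/2 + ∫(-5*y) dy.
Step 5. Evaluate the standard form: now -5*y**2/2 - 3*exp(4*exp(y))/2.
Answer: -5*y**2/2 - 3*exp(4*exp(y))/2.


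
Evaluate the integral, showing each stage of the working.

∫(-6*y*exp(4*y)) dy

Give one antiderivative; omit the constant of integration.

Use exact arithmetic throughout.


Step 1. Integrate ∫(-6*y*exp(4*y)) dy by parts with u = y, dv = (-6*exp(4*y)) dy, so v = -3*exp(4*y)/2: now -3*y*exp(4*y)/2 + ∫(3*exp(4*y)/2) dy.
Step 2. Evaluate the standard form: now -3*y*exp(4*y)/2 + 3*exp(4*y)/8.
Answer: -3*y*exp(4*y)/2 + 3*exp(4*y)/8.


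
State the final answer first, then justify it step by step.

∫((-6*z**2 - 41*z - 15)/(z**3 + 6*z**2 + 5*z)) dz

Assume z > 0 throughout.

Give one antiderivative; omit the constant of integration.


The answer is -3*log(z) - 5*log(z + 1) + 2*log(z + 5).
Step 1. Decompose ∫((-6*z**2 - 41*z - 15)/(z**3 + 6*z**2 + 5*z)) dz by partial fractions, (-6*z**2 - 41*z - 15)/(z**3 + 6*z**2 + 5*z) = 2/(z + 5) - 5/(z + 1) - 3/z: now ∫(-3/z) dz + ∫(-5/(z + 1)) dz + ∫(2/(z + 5)) dz.
Step 2. Evaluate the standard form [assuming z > 0]: now -3*log(z) + ∫(-5/(z + 1)) dz + ∫(2/(z + 5)) dz.
Step 3. Evaluate the standard form [assuming z > -1]: now -3*log(z) - 5*log(z + 1) + ∫(2/(z + 5)) dz.
Step 4. Evaluate the standard form [assuming z > -5]: now -3*log(z) - 5*log(z + 1) + 2*log(z + 5).
Answer: -3*log(z) - 5*log(z + 1) + 2*log(z + 5).


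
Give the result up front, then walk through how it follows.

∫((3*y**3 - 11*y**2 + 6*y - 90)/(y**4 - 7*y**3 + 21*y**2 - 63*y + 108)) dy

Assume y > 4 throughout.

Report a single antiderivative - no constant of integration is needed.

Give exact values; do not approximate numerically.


The answer is -2*log(y - 4) + 5*log(y - 3) + atan(y/3).
Step 1. Decompose ∫((3*y**3 - 11*y**2 + 6*y - 90)/(y**4 - 7*y**3 + 21*y**2 - 63*y + 108)) dy by partial fractions, (3*y**3 - 11*y**2 + 6*y - 90)/(y**4 - 7*y**3 + 21*y**2 - 63*y + 108) = 3/(y**2 + 9) + 5/(y - 3) - 2/(y - 4): now ∫(-2/(y - 4)) dy + ∫(5/(y - 3)) dy + ∫(3/(y**2 + 9)) dy.
Step 2. Evaluate the standard form [assuming y > 3]: now 5*log(y - 3) + ∫(-2/(y - 4)) dy + ∫(3/(y**2 + 9)) dy.
Step 3. Evaluate the standard form [assuming y > 4]: now -2*log(y - 4) + 5*log(y - 3) + ∫(3/(y**2 + 9)) dy.
Step 4. Evaluate the standard form: now -2*log(y - 4) + 5*log(y - 3) + atan(y/3).
Answer: -2*log(y - 4) + 5*log(y - 3) + atan(y/3).


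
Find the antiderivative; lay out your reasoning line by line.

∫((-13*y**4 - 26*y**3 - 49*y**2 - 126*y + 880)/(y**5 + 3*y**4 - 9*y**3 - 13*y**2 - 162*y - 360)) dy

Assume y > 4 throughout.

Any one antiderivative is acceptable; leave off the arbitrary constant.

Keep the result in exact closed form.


Step 1. Decompose ∫((-13*y**4 - 26*y**3 - 49*y**2 - 126*y + 880)/(y**5 + 3*y**4 - 9*y**3 - 13*y**2 - 162*y - 360)) dy by partial fractions, (-13*y**4 - 26*y**3 - 49*y**2 - 126*y + 880)/(y**5 + 3*y**4 - 9*y**3 - 13*y**2 - 162*y - 360) = -4/(y**2 + 9) - 5/(y + 5) - 4/(y + 2) - 4/(y - 4): now ∫(-4/(y - 4)) dy + ∫(-4/(y + 2)) dy + ∫(-5/(y + 5)) dy + ∫(-4/(y**2 + 9)) dy.
Step 2. Evaluate the standard form [assuming y > -5]: now -5*log(y + 5) + ∫(-4/(y - 4)) dy + ∫(-4/(y + 2)) dy + ∫(-4/(y**2 + 9)) dy.
Step 3. Evaluate the standard form [assuming y > 4]: now -4*log(y - 4) - 5*log(y + 5) + ∫(-4/(y + 2)) dy + ∫(-4/(y**2 + 9)) dy.
Step 4. Evaluate the standard form [assuming y > -2]: now -4*log(y - 4) - 4*log(y + 2) - 5*log(y + 5) + ∫(-4/(y**2 + 9)) dy.
Step 5. Evaluate the standard form: now -4*log(y - 4) - 4*log(y + 2) - 5*log(y + 5) - 4*atan(y/3)/3.
Answer: -4*log(y - 4) - 4*log(y + 2) - 5*log(y + 5) - 4*atan(y/3)/3.


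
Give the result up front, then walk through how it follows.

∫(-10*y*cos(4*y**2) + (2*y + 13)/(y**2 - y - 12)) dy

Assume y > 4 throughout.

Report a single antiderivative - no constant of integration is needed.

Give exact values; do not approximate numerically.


The answer is 3*log(y - 4) - log(y + 3) - 5*sin(4*y**2)/4.
Step 1. Rewrite: now ∫(-10*y*cos(4*y**2)) dy + ∫((2*y + 13)/(y**2 - y - 12)) dy.
Step 2. Substitute u = y**2, turning ∫(-10*y*cos(4*y**2)) dy into ∫(-5*cos(4*u)) du: now ∫((2*y + 13)/(y**2 - y - 12)) dy + ∫(-5*cos(4*u)) du.
Step 3. Evaluate the standard form: now -5*sin(4*u)/4 + ∫((2*y + 13)/(y**2 - y - 12)) dy.
Step 4. Substitute back u = y**2: now -5*sin(4*y**2)/4 + ∫((2*y + 13)/(y**2 - y - 12)) dy.
Step 5. Decompose ∫((2*y + 13)/(y**2 - y - 12)) dy by partial fractions, (2*y + 13)/(y**2 - y - 12) = -1/(y + 3) + 3/(y - 4): now -5*sin(4*y**2)/4 + ∫(3/(y - 4)) dy + ∫(-1/(y + 3)) dy.
Step 6. Evaluate the standard form [assuming y > 4]: now 3*log(y - 4) - 5*sin(4*y**2)/4 + ∫(-1/(y + 3)) dy.
Step 7. Evaluate the standard form [assuming y > -3]: now 3*log(y - 4) - log(y + 3) - 5*sin(4*y**2)/4.
Answer: 3*log(y - 4) - log(y + 3) - 5*sin(4*y**2)/4.


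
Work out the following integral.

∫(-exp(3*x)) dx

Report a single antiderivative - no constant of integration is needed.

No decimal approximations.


Answer: -exp(3*x)/3.
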